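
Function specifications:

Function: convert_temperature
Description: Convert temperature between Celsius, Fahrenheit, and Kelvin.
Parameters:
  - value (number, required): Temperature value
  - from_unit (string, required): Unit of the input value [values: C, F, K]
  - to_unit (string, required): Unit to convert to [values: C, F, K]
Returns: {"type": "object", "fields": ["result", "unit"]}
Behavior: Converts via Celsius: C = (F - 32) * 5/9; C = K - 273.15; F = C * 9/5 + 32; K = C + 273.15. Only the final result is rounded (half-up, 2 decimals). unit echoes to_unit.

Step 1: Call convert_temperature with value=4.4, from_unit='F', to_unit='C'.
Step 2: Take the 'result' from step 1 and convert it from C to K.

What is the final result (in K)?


Step 1: convert_temperature(value=4.4, from_unit=F, to_unit=C)
  To C: (4.4 - 32) * 5/9 = -15.333333
  Target is C: -15.333333
  Round to 2 decimals: -15.33
  -> result = -15.33 C
Step 2: convert_temperature(value=-15.33, from_unit=C, to_unit=K)
  Input already in C: -15.33
  To K: -15.33 + 273.15 = 257.82
  Round to 2 decimals: 257.82
  -> result = 257.82 K
257.82 K


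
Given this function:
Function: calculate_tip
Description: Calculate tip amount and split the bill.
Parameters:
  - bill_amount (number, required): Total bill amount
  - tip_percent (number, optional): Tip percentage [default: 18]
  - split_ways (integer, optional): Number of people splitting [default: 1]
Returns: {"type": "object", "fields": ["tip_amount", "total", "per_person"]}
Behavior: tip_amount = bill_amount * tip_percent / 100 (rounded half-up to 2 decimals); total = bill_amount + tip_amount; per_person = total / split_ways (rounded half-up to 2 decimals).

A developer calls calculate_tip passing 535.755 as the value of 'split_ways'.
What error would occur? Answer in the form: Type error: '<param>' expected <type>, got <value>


Spec: 'split_ways' is declared as integer; 535.755 is a non-integer number.
Type error: 'split_ways' expected integer, got 535.755


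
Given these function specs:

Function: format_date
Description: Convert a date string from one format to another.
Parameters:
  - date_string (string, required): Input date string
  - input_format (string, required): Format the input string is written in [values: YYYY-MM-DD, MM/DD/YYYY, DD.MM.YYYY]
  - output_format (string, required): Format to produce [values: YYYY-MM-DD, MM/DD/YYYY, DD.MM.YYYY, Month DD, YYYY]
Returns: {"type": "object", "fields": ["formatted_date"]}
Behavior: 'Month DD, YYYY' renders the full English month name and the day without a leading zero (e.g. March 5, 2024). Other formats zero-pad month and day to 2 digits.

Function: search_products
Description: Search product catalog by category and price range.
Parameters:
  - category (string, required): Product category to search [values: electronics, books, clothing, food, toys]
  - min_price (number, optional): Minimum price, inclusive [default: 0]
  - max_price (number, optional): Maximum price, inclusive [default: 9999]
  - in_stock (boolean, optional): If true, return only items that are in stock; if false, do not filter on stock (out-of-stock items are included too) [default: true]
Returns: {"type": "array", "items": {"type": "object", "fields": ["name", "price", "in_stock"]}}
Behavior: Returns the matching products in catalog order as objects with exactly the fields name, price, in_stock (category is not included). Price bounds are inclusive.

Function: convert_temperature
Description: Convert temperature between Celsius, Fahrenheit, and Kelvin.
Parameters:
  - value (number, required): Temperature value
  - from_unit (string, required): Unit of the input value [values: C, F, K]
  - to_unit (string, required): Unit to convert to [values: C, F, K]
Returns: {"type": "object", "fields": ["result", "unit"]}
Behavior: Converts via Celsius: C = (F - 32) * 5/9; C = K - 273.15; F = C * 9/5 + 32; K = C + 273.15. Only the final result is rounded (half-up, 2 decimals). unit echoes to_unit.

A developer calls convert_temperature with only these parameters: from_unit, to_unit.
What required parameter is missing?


Required parameters: value, from_unit, to_unit
Provided: from_unit, to_unit
Missing: value
value


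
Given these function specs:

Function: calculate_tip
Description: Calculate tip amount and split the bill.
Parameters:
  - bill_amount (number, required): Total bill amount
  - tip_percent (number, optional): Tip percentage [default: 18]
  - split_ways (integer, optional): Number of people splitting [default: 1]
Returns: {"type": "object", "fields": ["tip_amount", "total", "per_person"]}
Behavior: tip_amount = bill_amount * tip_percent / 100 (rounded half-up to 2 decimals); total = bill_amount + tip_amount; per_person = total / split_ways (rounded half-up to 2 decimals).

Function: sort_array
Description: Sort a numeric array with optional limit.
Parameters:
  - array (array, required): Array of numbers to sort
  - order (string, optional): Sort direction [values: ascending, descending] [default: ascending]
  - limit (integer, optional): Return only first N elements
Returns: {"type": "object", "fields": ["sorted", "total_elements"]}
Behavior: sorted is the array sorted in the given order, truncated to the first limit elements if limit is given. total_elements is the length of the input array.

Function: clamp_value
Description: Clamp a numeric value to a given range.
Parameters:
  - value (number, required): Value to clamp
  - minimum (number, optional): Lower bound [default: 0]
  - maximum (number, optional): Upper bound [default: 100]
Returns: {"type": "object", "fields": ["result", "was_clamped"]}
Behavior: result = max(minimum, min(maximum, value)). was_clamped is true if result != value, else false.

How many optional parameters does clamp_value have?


Parameters of clamp_value: value (required), minimum (optional), maximum (optional)
Optional count:
2


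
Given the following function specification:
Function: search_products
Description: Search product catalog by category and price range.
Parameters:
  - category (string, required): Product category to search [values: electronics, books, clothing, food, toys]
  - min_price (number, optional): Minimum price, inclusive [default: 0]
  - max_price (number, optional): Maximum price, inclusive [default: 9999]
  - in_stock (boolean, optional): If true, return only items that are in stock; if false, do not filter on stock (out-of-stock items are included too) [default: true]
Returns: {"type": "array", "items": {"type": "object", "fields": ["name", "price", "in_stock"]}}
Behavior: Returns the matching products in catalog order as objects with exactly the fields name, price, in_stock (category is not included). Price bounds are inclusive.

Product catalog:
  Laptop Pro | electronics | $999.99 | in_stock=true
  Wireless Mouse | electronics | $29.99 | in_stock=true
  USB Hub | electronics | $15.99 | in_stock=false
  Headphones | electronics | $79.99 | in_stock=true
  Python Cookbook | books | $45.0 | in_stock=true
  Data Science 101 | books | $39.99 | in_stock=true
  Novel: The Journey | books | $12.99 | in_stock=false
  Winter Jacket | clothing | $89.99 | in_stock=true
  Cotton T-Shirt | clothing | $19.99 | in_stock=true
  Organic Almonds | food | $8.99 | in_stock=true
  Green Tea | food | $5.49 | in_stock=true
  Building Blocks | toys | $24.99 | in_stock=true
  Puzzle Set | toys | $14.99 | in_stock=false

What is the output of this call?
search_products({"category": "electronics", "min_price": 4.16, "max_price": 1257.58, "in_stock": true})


Filter: category=electronics, 4.16 <= price <= 1257.58, in-stock only
  Laptop Pro ($999.99): keep
  Wireless Mouse ($29.99): keep
  USB Hub ($15.99): out of stock -> skip
  Headphones ($79.99): keep
Output:
[{"name": "Laptop Pro", "price": 999.99, "in_stock": true}, {"name": "Wireless Mouse", "price": 29.99, "in_stock": true}, {"name": "Headphones", "price": 79.99, "in_stock": true}]


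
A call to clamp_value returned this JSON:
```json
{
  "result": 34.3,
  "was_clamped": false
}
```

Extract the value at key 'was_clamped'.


false


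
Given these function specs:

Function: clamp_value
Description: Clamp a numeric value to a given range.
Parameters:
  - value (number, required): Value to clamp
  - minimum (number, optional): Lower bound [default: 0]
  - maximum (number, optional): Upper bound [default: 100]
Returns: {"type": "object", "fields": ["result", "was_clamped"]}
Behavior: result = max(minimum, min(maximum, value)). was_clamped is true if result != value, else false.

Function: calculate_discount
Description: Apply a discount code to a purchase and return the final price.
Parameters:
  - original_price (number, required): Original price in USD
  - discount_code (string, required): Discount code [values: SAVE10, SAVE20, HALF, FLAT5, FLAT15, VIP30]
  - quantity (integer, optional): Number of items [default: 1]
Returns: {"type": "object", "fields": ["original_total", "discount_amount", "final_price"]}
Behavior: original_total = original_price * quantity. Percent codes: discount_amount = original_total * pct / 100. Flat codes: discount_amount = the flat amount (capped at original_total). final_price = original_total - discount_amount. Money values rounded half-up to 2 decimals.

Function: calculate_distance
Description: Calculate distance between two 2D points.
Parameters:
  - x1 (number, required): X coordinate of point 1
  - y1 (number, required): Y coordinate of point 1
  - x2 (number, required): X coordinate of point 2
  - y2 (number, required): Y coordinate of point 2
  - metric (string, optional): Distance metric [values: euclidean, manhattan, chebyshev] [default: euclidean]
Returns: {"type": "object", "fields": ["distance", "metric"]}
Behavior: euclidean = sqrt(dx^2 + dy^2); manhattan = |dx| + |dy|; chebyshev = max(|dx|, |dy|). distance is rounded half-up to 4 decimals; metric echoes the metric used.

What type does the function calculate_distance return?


The calculate_distance spec declares Returns: {"type": "object", "fields": ["distance", "metric"]}
Type:
object


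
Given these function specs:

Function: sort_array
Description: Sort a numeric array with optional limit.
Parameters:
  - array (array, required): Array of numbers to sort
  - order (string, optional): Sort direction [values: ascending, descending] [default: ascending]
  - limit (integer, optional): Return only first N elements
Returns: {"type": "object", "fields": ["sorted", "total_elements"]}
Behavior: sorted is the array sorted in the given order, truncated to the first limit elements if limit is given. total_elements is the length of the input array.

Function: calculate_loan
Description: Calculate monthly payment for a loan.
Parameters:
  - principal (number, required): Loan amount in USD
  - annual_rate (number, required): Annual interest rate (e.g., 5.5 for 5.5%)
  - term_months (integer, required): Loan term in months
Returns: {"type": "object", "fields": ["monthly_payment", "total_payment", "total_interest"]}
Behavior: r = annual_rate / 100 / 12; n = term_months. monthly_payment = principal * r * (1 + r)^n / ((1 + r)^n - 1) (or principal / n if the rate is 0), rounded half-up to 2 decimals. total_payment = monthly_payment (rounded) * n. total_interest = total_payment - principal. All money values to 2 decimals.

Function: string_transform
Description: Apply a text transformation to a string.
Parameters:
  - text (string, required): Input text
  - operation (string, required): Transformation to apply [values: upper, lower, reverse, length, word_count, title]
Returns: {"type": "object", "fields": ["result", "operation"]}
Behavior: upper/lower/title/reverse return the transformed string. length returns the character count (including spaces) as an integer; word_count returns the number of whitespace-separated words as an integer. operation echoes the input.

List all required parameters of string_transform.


Parameters of string_transform and their required/optional flag:
  text: required
  operation: required
operation, text


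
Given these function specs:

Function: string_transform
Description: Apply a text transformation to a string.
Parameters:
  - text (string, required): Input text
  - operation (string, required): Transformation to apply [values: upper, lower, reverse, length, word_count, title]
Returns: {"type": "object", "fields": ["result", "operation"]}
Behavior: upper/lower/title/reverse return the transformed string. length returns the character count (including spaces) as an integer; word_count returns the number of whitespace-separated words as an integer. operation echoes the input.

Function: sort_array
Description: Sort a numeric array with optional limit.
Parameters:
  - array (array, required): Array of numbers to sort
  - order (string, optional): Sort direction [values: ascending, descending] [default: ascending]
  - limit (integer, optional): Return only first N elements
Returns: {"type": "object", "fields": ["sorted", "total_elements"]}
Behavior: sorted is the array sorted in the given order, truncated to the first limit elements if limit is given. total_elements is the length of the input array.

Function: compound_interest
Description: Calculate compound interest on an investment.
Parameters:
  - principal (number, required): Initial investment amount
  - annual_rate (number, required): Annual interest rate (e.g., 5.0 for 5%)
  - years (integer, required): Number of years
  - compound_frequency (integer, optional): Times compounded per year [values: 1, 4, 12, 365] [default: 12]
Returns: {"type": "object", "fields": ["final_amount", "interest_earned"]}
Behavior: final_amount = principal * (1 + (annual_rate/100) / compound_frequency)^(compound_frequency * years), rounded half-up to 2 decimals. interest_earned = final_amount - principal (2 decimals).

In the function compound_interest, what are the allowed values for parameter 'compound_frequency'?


The compound_interest spec declares:
  - compound_frequency (integer, optional): Times compounded per year [values: 1, 4, 12, 365] [default: 12]
Allowed values:
1, 4, 12, 365


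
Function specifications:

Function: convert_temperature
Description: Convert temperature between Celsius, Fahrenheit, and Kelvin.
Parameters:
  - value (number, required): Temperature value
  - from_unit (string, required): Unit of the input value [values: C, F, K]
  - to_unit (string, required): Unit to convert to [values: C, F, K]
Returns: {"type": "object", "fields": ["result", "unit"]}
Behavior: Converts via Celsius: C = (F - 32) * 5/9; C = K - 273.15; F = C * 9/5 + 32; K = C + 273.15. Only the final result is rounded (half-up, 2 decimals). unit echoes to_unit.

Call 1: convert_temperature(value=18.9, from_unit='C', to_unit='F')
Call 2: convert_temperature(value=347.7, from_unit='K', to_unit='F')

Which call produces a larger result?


Call 1:
  Input already in C: 18.9
  To F: 18.9 * 9/5 + 32 = 66.02
  Round to 2 decimals: 66.02
  -> 66.02 F
Call 2:
  To C: 347.7 - 273.15 = 74.55
  To F: 74.55 * 9/5 + 32 = 166.19
  Round to 2 decimals: 166.19
  -> 166.19 F
Call 2 (166.19 F)


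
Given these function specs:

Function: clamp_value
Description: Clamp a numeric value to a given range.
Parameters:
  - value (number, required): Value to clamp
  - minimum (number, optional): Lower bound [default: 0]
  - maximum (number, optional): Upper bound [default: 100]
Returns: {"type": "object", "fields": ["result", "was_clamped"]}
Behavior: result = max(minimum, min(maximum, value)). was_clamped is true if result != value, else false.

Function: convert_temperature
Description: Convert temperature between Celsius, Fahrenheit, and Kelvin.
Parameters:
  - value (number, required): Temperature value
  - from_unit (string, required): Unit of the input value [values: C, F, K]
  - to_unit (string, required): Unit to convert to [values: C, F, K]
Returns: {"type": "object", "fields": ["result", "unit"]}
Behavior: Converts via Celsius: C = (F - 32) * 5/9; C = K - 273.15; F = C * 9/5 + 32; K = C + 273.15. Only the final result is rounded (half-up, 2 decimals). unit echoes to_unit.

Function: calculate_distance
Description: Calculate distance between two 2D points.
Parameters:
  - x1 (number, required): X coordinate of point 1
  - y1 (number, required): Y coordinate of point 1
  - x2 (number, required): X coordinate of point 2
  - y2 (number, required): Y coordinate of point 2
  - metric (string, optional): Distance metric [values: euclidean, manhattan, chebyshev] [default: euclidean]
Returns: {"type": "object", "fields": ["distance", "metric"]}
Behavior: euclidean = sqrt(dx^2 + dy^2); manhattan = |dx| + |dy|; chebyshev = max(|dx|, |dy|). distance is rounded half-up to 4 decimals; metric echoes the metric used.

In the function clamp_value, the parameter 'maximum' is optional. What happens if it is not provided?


The clamp_value spec declares:
  - maximum (number, optional): Upper bound [default: 100]
It defaults to 100


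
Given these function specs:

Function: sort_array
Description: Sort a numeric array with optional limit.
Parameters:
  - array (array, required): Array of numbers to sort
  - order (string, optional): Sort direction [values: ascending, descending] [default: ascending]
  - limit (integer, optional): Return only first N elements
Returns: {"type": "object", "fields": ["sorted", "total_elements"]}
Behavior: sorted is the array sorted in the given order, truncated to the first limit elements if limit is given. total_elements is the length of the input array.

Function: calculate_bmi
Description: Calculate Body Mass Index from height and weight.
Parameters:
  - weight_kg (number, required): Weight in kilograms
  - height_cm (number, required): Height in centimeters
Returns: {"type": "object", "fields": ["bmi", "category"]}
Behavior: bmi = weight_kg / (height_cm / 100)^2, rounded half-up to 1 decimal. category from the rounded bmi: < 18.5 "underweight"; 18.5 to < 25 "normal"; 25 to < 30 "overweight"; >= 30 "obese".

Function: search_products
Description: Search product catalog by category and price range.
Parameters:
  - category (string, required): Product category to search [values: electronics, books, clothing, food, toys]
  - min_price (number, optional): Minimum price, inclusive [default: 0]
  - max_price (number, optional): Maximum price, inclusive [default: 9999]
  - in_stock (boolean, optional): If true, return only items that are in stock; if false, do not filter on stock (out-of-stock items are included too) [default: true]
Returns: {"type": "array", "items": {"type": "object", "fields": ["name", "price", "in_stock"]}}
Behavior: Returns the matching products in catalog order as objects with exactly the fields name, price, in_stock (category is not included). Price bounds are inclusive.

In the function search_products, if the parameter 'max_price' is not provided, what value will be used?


The search_products spec declares:
  - max_price (number, optional): Maximum price, inclusive [default: 9999]
Default:
9999


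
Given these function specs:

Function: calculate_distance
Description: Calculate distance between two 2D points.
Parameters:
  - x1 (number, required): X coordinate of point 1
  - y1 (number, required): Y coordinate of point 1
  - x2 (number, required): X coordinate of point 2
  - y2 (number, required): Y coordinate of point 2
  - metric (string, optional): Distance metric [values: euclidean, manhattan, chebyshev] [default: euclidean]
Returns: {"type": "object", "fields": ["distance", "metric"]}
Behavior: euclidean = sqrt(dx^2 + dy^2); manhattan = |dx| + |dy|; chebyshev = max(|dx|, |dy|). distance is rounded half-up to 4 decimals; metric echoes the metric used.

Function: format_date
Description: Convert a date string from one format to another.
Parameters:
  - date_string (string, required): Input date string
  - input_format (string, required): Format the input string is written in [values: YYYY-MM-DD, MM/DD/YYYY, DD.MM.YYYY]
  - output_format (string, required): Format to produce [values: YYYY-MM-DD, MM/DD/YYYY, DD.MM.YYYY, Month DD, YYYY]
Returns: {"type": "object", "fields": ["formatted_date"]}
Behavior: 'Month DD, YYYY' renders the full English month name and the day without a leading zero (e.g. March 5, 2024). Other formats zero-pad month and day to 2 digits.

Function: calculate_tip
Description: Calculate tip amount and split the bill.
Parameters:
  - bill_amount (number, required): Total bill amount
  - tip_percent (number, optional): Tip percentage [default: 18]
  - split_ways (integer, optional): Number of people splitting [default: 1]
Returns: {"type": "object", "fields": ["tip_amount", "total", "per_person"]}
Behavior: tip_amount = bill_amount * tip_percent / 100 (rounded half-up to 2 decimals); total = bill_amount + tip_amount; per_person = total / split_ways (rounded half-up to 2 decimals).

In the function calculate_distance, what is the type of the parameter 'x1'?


The calculate_distance spec declares:
  - x1 (number, required): X coordinate of point 1
Type:
number


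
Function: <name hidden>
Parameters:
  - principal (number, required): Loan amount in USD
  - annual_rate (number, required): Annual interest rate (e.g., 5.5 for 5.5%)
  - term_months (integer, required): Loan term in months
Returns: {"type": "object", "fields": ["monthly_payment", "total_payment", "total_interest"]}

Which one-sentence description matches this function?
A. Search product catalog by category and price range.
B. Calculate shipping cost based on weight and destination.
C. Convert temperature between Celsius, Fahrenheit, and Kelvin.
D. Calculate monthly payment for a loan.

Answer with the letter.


Parameters principal, annual_rate, term_months and return ["monthly_payment", "total_payment", "total_interest"] fit: Calculate monthly payment for a loan.
D


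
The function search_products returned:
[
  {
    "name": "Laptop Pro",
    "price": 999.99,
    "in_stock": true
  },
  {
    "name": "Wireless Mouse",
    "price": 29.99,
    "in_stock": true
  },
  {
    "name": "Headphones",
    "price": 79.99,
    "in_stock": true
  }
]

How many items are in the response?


Items: Laptop Pro, Wireless Mouse, Headphones
3


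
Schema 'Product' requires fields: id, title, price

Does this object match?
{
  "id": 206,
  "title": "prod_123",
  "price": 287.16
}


Checking required fields... All present.
Valid - all required fields present


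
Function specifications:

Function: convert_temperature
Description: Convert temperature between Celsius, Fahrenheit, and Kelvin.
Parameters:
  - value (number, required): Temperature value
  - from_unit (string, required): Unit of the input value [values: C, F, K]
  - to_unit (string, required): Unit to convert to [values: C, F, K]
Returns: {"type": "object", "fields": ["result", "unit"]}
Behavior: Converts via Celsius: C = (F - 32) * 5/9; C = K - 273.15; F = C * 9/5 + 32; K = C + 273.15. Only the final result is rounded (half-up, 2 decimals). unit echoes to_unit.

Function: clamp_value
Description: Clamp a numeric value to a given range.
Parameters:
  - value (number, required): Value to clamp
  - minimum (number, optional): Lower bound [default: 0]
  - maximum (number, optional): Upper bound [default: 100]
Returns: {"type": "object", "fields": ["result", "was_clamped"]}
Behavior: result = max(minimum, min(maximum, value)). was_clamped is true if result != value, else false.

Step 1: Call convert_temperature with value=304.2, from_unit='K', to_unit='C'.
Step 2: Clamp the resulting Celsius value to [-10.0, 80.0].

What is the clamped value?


Step 1: convert_temperature(value=304.2, from_unit=K, to_unit=C)
  To C: 304.2 - 273.15 = 31.05
  Target is C: 31.05
  Round to 2 decimals: 31.05
  -> result = 31.05 C
Step 2: clamp_value(value=31.05, minimum=-10.0, maximum=80.0)
  result = max(-10.0, min(80.0, 31.05)) = max(-10.0, 31.05) = 31.05
  was_clamped = (31.05 != 31.05) = false
  -> result = 31.05
31.05


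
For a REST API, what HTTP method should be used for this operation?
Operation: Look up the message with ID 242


GET = read, POST = create, PUT = update/replace, DELETE = remove
This operation is a read.
GET


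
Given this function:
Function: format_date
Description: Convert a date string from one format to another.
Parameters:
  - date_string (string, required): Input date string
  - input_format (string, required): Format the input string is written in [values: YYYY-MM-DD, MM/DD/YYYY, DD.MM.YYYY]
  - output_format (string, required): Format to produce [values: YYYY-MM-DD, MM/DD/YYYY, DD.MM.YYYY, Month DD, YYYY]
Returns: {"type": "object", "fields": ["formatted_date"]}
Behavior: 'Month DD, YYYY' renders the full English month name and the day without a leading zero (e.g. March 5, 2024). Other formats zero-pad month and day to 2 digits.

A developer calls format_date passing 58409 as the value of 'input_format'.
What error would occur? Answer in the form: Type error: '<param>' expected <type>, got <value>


Spec: 'input_format' is declared as string; 58409 is an integer.
Type error: 'input_format' expected string, got 58409


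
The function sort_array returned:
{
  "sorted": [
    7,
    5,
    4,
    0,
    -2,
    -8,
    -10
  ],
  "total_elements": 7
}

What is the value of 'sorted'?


[7, 5, 4, 0, -2, -8, -10]


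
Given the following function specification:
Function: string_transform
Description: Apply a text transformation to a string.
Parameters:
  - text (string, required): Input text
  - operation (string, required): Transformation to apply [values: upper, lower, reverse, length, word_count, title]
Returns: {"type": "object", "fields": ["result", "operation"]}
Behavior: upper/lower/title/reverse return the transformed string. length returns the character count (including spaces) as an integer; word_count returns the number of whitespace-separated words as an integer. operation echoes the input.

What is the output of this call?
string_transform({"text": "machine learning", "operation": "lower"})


lower('machine learning') = 'machine learning'
Output:
{"result": "machine learning", "operation": "lower"}


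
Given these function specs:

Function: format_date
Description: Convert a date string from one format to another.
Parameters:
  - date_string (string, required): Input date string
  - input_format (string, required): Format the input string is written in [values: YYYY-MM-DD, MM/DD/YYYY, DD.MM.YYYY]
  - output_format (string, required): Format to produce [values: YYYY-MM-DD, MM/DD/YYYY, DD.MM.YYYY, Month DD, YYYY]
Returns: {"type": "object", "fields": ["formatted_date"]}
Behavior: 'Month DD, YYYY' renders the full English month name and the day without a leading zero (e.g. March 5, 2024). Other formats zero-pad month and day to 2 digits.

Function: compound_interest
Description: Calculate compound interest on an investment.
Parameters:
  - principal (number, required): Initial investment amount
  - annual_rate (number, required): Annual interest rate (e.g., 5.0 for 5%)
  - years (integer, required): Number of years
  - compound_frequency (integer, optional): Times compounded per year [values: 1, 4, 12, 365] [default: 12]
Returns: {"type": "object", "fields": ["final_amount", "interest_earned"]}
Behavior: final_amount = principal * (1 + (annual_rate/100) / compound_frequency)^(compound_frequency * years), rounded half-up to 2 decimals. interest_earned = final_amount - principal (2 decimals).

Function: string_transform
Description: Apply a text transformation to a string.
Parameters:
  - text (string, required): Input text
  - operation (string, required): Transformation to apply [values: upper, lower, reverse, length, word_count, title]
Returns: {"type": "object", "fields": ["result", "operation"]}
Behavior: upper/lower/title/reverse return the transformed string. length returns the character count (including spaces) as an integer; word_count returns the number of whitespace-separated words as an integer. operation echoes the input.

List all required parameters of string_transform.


Parameters of string_transform and their required/optional flag:
  text: required
  operation: required
operation, text


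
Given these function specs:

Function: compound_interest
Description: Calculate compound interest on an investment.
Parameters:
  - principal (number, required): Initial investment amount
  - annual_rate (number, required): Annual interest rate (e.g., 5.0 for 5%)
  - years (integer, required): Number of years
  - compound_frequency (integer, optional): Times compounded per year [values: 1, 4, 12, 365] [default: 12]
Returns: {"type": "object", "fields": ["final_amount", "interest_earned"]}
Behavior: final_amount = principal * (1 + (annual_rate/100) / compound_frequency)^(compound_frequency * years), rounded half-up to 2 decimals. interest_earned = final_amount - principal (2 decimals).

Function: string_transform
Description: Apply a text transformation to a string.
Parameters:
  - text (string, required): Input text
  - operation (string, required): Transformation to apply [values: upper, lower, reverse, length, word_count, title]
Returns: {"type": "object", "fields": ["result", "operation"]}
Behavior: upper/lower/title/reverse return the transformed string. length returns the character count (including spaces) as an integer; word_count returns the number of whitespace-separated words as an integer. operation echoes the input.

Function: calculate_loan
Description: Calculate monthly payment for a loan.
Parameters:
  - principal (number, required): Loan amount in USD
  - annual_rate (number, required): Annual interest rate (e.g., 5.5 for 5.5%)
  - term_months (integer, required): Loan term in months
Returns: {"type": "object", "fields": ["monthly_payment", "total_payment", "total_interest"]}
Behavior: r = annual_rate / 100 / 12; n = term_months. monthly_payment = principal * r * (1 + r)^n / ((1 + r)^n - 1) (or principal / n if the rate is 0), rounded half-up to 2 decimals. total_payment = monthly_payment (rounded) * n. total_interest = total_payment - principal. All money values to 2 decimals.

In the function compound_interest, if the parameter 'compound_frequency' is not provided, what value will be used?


The compound_interest spec declares:
  - compound_frequency (integer, optional): Times compounded per year [values: 1, 4, 12, 365] [default: 12]
Default:
12


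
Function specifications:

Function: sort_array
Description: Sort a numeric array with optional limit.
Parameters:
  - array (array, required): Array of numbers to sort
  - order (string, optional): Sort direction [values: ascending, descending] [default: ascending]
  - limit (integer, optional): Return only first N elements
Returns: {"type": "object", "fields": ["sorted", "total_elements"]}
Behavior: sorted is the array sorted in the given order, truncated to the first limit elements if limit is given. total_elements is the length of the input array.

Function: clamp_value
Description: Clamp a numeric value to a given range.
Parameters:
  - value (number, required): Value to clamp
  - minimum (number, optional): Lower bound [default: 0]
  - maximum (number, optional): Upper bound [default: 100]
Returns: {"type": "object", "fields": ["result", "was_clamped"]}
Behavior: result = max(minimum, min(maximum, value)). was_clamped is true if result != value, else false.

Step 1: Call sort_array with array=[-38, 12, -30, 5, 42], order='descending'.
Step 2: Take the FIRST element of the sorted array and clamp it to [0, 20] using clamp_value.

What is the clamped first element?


Step 1: sort_array(order=descending)
  sorted: [42, 12, 5, -30, -38]
  -> first element = 42
Step 2: clamp_value(value=42, minimum=0, maximum=20)
  result = max(0, min(20, 42)) = max(0, 20) = 20
  was_clamped = (20 != 42) = true
  -> result = 20
20


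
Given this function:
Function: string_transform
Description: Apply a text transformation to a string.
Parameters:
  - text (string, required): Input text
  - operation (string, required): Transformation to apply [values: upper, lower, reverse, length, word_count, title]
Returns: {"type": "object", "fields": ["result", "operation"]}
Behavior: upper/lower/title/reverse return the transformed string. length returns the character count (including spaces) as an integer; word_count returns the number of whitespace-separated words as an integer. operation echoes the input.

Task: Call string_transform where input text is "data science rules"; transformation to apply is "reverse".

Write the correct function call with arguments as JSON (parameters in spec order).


Mapping each described value to its parameter name:
  'Input text' -> text = "data science rules"
  'Transformation to apply' -> operation = "reverse"
string_transform({"text": "data science rules", "operation": "reverse"})


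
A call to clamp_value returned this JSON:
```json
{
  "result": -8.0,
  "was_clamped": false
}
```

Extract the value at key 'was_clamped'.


false


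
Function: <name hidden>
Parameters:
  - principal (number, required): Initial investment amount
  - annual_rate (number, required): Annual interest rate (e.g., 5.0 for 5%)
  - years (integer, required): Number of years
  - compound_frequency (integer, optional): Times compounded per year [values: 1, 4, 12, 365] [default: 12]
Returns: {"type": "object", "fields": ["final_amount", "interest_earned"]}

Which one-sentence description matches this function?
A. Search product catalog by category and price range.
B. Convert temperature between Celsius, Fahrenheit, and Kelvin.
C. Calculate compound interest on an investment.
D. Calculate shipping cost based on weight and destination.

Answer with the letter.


Parameters principal, annual_rate, years, compound_frequency and return ["final_amount", "interest_earned"] fit: Calculate compound interest on an investment.
C


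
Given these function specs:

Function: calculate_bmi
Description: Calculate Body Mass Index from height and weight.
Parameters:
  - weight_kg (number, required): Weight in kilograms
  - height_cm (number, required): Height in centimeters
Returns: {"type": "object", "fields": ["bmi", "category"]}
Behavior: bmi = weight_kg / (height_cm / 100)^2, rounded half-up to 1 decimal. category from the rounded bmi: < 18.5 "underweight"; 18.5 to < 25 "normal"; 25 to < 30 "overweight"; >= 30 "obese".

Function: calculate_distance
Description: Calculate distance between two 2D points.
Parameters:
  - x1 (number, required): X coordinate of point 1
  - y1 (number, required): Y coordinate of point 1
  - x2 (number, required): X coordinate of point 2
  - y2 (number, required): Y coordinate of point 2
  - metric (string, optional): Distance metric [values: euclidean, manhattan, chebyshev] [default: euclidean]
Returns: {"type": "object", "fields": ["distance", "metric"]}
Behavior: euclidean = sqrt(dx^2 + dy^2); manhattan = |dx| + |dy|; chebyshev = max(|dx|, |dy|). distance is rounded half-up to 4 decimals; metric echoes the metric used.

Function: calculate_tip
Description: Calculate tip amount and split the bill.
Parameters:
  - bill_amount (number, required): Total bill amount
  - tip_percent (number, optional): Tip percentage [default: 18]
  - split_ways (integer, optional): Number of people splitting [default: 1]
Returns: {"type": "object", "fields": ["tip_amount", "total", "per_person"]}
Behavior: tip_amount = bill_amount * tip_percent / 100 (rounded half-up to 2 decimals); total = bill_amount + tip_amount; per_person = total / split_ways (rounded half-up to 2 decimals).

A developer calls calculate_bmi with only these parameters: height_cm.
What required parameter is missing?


Required parameters: weight_kg, height_cm
Provided: height_cm
Missing: weight_kg
weight_kg


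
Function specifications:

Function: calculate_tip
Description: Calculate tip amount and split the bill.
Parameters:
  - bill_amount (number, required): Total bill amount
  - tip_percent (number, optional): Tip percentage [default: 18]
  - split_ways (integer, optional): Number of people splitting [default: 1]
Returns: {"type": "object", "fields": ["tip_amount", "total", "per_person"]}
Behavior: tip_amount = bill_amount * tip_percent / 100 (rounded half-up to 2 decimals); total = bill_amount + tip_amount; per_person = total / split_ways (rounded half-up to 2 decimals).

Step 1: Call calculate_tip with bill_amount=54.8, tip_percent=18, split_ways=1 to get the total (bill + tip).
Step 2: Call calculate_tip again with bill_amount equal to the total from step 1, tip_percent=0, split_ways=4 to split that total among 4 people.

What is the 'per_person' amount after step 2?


Step 1: calculate_tip(bill_amount=54.8, tip_percent=18, split_ways=1)
  tip_amount = 54.8 * 18/100 = 9.864 -> 9.86
  total = 54.8 + 9.86 = 64.66
  per_person = 64.66 / 1 = 64.66 -> 64.66
  -> total = 64.66
Step 2: calculate_tip(bill_amount=64.66, tip_percent=0, split_ways=4)
  tip_amount = 64.66 * 0/100 = 0 -> 0.00
  total = 64.66 + 0.00 = 64.66
  per_person = 64.66 / 4 = 16.165 -> 16.17
  -> per_person = 16.17
$16.17


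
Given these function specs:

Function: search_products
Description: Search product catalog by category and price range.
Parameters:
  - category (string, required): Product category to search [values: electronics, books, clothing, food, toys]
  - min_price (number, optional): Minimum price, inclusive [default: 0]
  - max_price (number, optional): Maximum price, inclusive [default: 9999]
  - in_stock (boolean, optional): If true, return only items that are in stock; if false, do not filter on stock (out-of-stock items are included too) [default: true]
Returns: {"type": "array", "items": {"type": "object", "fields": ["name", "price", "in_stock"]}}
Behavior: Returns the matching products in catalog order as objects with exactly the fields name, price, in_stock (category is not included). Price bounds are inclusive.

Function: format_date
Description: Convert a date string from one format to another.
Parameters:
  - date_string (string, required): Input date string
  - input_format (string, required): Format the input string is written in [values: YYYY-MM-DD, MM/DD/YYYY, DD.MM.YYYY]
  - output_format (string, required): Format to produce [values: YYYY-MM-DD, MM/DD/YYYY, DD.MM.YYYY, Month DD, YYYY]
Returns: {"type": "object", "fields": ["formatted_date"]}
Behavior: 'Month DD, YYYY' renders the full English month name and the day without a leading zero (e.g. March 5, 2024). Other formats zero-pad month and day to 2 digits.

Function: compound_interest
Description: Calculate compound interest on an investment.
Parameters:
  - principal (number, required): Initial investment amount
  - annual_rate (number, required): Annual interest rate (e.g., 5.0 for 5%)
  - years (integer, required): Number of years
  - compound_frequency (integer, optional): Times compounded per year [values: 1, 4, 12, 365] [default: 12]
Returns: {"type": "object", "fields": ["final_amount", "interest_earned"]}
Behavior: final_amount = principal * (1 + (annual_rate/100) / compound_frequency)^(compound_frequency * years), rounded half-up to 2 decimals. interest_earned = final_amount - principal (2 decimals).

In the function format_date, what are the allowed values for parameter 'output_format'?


The format_date spec declares:
  - output_format (string, required): Format to produce [values: YYYY-MM-DD, MM/DD/YYYY, DD.MM.YYYY, Month DD, YYYY]
Allowed values:
YYYY-MM-DD, MM/DD/YYYY, DD.MM.YYYY, Month DD, YYYY


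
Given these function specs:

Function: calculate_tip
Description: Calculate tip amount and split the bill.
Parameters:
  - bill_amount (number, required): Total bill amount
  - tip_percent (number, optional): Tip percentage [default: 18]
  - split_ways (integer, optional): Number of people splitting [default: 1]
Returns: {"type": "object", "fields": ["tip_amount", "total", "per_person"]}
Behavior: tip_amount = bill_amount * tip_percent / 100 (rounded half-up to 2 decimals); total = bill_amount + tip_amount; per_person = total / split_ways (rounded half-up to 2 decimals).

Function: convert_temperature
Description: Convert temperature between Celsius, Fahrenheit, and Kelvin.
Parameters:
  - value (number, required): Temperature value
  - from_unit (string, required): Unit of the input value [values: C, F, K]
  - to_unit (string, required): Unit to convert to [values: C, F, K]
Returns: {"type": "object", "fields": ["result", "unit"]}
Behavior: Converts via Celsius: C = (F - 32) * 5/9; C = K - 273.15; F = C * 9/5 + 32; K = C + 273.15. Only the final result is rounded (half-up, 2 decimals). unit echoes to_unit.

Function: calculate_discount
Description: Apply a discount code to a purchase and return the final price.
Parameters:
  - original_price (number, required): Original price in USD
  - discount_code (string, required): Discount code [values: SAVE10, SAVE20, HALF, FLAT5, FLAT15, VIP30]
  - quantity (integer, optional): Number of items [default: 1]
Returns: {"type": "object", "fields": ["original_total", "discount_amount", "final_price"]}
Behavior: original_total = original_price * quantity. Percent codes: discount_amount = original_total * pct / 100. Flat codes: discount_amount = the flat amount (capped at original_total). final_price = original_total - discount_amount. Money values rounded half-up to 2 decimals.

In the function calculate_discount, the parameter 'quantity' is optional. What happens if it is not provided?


The calculate_discount spec declares:
  - quantity (integer, optional): Number of items [default: 1]
It defaults to 1
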